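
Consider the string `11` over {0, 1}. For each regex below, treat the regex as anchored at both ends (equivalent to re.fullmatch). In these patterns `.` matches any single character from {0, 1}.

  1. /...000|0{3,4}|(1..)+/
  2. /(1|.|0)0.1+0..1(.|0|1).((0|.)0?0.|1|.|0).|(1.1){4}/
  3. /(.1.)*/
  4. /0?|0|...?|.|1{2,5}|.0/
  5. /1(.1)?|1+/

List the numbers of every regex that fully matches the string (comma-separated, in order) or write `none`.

4, 5

1 → no match
2 → no match
3 → no match
4 → match
5 → match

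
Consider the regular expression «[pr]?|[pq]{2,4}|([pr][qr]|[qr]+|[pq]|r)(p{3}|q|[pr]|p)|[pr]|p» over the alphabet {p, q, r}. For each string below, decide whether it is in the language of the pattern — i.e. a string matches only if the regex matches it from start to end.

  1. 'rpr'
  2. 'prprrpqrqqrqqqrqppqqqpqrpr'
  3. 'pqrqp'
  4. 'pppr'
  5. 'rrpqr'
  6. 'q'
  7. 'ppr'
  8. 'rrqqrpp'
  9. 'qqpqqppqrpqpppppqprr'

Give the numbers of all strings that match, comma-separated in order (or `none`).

1 → no match
2 → no match
3 → no match
4 → no match
5 → no match
6 → no match
7 → no match
8 → no match
9 → no match

none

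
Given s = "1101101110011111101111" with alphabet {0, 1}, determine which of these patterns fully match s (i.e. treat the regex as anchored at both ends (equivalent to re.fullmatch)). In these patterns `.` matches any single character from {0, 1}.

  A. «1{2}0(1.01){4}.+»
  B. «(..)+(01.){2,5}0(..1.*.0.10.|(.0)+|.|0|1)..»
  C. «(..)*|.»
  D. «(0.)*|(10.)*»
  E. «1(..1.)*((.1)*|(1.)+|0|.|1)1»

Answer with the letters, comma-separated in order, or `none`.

A → no match
B → no match
C → match
D → no match
E → match

C, E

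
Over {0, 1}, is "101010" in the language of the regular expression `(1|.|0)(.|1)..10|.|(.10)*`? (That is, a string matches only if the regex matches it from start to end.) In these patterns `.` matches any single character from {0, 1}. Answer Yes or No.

Yes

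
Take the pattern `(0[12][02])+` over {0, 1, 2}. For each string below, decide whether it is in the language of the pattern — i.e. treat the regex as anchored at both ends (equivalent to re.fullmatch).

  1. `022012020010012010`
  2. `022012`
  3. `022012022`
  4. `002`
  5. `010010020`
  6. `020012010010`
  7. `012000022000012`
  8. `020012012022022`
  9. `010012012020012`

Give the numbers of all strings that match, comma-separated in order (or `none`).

1, 2, 3, 5, 6, 8, 9

1 → match
2 → match
3 → match
4 → no match
5 → match
6 → match
7 → no match
8 → match
9 → match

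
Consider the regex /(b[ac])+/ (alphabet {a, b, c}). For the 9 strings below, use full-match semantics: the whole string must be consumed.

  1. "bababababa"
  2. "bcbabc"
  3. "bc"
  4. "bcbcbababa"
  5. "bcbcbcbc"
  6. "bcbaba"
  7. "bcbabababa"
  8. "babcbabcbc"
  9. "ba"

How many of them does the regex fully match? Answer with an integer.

1 → match
2 → match
3 → match
4 → match
5 → match
6 → match
7 → match
8 → match
9 → match
Total matched: 9

9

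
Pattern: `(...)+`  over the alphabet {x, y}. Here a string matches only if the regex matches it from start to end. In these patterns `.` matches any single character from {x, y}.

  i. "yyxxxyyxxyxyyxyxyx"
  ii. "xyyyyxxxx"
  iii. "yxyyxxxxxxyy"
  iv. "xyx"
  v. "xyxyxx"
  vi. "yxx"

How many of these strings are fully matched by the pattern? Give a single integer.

6

i → match
ii → match
iii → match
iv → match
v → match
vi → match
Total matched: 6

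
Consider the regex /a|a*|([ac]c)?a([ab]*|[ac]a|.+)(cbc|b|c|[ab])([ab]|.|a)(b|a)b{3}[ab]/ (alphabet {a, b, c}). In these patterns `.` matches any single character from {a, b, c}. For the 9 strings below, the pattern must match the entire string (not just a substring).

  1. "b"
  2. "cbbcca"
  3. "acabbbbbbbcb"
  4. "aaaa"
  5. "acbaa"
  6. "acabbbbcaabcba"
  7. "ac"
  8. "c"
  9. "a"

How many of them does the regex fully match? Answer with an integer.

1 → no match
2 → no match
3 → no match
4 → match
5 → no match
6 → no match
7 → no match
8 → no match
9 → match
Total matched: 2

2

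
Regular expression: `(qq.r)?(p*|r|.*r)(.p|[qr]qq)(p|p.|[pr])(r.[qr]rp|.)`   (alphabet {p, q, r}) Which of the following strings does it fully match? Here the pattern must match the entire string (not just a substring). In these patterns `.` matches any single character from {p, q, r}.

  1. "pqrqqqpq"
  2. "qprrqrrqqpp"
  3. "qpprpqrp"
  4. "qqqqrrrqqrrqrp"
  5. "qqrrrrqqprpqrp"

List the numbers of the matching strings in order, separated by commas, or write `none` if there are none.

1 → match
2 → match
3 → match
4 → no match
5 → match

1, 2, 3, 5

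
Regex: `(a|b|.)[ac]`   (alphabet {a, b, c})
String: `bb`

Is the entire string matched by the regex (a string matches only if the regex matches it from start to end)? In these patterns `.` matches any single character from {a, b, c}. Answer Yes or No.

No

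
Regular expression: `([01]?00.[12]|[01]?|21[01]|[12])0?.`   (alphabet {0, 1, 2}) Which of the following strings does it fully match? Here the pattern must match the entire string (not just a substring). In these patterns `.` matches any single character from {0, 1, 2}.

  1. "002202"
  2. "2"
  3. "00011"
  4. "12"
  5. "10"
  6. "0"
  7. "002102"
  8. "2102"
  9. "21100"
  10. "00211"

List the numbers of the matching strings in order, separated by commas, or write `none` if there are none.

1 → match
2 → match
3 → match
4 → match
5 → match
6 → match
7 → match
8 → match
9 → match
10 → match

1, 2, 3, 4, 5, 6, 7, 8, 9, 10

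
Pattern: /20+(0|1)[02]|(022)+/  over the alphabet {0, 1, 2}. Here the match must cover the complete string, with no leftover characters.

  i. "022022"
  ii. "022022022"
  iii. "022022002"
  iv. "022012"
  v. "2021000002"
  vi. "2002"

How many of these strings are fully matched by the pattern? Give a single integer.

3

i. "022022" → match
ii. "022022022" → match
iii. "022022002" → no match
iv. "022012" → no match
v. "2021000002" → no match
vi. "2002" → match
Total matched: 3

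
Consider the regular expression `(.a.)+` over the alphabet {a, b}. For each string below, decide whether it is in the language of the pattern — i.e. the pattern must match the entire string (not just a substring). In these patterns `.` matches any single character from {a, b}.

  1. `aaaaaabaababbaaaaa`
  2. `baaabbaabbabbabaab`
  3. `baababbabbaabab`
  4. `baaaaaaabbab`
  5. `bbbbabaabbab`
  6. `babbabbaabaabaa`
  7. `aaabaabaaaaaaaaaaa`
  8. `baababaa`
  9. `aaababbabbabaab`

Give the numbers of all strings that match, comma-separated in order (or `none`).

1, 3, 4, 6, 7, 9

1 → match
2 → no match
3 → match
4 → match
5 → no match
6 → match
7 → match
8 → no match
9 → match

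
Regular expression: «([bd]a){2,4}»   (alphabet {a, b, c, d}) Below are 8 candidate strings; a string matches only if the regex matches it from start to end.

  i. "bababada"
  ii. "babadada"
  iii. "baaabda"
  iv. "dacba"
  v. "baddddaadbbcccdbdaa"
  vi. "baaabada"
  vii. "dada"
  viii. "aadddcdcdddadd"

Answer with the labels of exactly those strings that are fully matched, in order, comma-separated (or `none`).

i → match
ii → match
iii → no match
iv → no match
v → no match
vi → no match
vii → match
viii → no match — must end with "a"

i, ii, vii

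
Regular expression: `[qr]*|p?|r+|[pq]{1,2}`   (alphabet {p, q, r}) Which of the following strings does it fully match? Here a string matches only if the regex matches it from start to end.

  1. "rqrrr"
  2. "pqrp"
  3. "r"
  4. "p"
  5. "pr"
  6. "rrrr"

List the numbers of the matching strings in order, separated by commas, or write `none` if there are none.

1 → match
2 → no match
3 → match
4 → match
5 → no match
6 → match

1, 3, 4, 6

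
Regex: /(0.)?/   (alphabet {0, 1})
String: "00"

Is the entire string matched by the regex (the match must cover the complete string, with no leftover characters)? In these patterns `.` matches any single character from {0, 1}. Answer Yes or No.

Yes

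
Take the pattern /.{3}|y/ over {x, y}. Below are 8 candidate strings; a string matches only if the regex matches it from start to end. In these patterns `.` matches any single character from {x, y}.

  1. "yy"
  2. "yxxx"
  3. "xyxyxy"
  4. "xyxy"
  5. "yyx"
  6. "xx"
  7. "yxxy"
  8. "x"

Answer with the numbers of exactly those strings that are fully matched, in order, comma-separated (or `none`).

5

1 → no match
2 → no match
3 → no match
4 → no match
5 → match
6 → no match
7 → no match
8 → no match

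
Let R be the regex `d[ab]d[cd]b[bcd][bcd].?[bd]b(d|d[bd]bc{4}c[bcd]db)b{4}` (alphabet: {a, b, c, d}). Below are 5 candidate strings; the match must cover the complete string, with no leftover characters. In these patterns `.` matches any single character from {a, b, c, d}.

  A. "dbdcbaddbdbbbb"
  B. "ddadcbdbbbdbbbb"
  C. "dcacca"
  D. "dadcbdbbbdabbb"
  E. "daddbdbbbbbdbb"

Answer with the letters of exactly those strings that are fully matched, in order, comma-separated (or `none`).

none

A → no match
B → no match
C → no match — must end with "b"
D → no match
E → no match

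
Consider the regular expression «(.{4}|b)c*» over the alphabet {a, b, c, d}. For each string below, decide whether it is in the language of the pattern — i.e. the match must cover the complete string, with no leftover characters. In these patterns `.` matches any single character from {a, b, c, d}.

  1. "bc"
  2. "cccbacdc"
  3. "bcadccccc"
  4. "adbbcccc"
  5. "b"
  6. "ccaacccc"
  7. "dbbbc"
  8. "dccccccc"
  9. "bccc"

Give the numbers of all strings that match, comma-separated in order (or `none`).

1 → match
2 → no match
3 → match
4 → match
5 → match
6 → match
7 → match
8 → match
9 → match

1, 3, 4, 5, 6, 7, 8, 9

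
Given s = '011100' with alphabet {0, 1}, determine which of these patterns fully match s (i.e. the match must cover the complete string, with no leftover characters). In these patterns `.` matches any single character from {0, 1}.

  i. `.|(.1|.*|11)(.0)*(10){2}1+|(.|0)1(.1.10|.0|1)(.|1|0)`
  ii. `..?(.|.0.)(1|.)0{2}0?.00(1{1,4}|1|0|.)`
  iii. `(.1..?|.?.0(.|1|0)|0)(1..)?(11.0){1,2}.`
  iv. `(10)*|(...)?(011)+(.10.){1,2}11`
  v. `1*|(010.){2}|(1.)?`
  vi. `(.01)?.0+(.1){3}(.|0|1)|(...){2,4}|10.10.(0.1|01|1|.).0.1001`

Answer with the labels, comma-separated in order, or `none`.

iii, vi

i → no match
ii → no match
iii → match
iv → no match
v → no match
vi → match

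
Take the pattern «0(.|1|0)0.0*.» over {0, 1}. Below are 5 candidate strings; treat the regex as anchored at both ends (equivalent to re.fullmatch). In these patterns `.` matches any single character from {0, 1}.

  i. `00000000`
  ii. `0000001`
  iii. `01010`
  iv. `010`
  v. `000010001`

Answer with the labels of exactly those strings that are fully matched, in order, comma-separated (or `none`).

i. `00000000` → match
ii. `0000001` → match
iii. `01010` → match
iv. `010` → no match
v. `000010001` → no match

i, ii, iii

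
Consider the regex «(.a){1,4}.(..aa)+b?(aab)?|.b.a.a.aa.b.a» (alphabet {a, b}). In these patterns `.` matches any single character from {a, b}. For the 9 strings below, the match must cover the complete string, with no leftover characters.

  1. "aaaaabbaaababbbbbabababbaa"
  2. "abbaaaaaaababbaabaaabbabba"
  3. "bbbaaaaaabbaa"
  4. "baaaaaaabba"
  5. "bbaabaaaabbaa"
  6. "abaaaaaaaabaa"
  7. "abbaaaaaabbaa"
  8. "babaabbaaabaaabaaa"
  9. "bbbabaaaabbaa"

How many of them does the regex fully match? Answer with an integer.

5

1 → no match
2 → no match
3 → match
4 → no match
5 → match
6 → match
7 → match
8 → no match
9 → match
Total matched: 5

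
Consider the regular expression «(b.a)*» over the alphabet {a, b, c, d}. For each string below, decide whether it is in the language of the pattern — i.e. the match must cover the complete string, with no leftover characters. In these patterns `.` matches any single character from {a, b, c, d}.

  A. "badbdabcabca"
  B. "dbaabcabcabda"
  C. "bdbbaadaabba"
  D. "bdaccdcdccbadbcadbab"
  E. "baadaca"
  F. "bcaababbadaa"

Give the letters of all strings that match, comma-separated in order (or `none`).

none

A → no match
B → no match
C → no match
D → no match
E → no match
F → no match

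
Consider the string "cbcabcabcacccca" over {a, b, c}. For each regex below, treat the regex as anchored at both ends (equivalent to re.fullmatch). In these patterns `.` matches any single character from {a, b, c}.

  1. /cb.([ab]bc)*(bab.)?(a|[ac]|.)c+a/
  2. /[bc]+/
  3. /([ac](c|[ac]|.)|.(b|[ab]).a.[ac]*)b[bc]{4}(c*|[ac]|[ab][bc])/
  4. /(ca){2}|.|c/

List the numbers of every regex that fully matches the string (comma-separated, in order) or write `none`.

1

1 → match
2 → no match
3 → no match
4 → no match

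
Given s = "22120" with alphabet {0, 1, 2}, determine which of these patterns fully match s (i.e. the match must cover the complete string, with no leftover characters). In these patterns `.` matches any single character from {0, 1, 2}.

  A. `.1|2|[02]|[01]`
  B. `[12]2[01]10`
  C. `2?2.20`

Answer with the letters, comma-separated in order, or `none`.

A → no match
B → no match — must end with "10"
C → match

C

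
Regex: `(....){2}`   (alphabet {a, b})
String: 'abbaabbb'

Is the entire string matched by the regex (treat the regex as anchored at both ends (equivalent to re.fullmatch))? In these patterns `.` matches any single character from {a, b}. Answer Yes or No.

Yes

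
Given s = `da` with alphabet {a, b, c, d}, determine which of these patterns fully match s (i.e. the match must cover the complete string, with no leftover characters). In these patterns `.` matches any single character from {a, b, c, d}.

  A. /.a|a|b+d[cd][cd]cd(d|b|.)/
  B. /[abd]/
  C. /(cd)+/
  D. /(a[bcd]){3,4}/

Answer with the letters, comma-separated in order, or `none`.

A

A → match
B → no match
C → no match — must start with `cd`
D → no match — must start with `a`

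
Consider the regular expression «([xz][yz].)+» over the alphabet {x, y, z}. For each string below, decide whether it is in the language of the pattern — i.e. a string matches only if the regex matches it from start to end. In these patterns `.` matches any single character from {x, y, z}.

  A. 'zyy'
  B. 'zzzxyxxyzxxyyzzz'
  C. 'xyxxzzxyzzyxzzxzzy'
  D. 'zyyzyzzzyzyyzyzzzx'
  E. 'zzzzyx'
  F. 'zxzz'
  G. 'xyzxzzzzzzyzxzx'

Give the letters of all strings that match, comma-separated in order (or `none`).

A, C, D, E, G

A. 'zyy' → match
B → no match
C → match
D → match
E. 'zzzzyx' → match
F. 'zxzz' → no match
G → match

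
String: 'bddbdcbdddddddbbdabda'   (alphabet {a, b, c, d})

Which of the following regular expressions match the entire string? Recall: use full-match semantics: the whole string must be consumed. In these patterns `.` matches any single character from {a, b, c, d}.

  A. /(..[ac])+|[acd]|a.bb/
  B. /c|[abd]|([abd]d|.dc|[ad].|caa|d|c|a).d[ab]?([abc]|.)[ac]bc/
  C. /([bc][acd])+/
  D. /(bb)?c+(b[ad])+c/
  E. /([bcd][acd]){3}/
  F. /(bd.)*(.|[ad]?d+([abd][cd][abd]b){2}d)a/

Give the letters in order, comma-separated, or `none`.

A → no match
B → no match
C → no match
D → no match — must end with 'c'
E → no match
F → match

F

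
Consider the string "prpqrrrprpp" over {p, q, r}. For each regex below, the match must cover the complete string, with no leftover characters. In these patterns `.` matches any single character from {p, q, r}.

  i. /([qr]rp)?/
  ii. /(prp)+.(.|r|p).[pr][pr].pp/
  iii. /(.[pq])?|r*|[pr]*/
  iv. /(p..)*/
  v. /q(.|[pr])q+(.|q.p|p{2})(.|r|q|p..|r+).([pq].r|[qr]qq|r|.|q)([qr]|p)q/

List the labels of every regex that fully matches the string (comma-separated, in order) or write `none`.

i → no match
ii → match
iii → no match
iv → no match
v → no match — must start with "q"

ii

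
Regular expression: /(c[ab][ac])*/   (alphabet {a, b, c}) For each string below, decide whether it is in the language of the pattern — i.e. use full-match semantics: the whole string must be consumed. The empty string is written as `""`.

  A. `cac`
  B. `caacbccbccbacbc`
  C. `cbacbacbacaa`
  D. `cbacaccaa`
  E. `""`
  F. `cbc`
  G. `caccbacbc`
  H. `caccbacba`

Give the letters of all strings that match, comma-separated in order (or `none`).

A, B, C, D, E, F, G, H

A → match
B → match
C → match
D → match
E → match
F → match
G → match
H → match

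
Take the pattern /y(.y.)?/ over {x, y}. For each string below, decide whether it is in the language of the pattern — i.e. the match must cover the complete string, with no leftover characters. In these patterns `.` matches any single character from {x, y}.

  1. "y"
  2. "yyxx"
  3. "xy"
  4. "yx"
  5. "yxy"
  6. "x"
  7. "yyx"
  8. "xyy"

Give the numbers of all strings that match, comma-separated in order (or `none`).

1

1. "y" → match
2. "yyxx" → no match
3. "xy" → no match — must start with "y"
4. "yx" → no match
5. "yxy" → no match
6. "x" → no match — must start with "y"
7. "yyx" → no match
8. "xyy" → no match — must start with "y"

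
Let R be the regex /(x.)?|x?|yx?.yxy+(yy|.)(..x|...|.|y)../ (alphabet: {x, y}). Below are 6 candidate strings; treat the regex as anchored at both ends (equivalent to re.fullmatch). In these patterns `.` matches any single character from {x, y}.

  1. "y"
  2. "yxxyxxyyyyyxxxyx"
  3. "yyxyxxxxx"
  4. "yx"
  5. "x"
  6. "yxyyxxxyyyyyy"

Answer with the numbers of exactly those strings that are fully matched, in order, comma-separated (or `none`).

1 → no match
2 → no match
3 → no match
4 → no match
5 → match
6 → no match

5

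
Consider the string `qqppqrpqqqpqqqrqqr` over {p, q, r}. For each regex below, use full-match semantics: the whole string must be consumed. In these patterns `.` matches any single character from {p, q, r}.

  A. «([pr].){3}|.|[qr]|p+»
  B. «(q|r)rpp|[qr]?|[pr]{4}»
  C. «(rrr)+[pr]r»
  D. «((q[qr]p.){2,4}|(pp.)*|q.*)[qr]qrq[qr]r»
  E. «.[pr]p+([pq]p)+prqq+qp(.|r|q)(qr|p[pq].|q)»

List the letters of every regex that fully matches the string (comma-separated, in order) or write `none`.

A → no match
B → no match
C → no match — must start with `rrr`
D → match
E → no match

D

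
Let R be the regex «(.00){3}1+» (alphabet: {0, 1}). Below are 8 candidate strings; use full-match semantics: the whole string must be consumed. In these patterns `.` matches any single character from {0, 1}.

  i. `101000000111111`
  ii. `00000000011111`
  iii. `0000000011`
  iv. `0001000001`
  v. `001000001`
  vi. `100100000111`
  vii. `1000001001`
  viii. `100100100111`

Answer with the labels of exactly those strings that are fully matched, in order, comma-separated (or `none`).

ii, iv, vi, vii, viii

i → no match
ii → match
iii → no match
iv → match
v → no match
vi → match
vii → match
viii → match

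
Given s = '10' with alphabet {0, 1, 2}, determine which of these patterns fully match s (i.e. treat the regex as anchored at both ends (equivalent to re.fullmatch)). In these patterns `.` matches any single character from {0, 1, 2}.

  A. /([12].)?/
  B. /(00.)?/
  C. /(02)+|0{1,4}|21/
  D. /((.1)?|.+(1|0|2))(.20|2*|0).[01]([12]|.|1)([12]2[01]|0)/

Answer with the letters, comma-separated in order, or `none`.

A

A → match
B → no match
C → no match
D → no match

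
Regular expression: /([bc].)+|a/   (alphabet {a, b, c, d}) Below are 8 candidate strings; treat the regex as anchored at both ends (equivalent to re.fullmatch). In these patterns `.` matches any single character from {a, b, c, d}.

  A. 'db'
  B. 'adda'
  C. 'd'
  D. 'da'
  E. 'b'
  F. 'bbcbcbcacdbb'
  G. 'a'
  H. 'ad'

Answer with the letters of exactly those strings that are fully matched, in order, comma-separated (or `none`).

F, G

A → no match
B → no match
C → no match
D → no match
E → no match
F → match
G → match
H → no match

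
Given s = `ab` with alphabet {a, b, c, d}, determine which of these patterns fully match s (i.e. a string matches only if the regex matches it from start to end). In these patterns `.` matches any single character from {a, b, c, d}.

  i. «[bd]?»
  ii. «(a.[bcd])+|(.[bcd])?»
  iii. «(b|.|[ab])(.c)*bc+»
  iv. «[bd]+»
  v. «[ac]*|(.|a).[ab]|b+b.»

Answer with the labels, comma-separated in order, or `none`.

i → no match
ii → match
iii → no match — must end with `c`
iv → no match
v → no match

ii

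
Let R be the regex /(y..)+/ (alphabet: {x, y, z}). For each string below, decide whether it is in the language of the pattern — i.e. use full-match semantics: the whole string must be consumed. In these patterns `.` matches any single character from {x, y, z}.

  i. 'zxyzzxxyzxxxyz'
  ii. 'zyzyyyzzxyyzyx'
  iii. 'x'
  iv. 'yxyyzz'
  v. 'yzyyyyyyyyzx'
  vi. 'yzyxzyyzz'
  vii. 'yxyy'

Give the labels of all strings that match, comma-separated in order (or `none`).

i → no match — must start with 'y'
ii → no match — must start with 'y'
iii → no match — must start with 'y'
iv → match
v → match
vi → no match
vii → no match

iv, v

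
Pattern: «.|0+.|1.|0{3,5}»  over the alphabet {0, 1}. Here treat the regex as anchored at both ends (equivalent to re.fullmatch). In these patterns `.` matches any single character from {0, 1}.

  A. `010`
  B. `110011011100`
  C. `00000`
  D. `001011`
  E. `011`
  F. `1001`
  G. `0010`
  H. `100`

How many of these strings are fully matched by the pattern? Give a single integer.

1

A. `010` → no match
B. `110011011100` → no match
C. `00000` → match
D. `001011` → no match
E. `011` → no match
F. `1001` → no match
G. `0010` → no match
H. `100` → no match
Total matched: 1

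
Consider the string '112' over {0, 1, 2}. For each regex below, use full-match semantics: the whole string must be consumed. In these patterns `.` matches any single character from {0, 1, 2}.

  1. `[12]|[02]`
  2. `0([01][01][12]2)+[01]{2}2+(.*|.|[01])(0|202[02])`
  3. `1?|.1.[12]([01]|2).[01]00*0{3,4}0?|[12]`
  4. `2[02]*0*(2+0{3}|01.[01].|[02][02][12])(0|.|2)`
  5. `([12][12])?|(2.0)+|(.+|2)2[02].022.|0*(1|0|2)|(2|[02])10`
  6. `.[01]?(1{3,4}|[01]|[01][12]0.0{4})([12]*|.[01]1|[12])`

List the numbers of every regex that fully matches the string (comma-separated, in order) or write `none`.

1 → no match
2 → no match — must start with '0'
3 → no match
4 → no match — must start with '2'
5 → no match
6 → match

6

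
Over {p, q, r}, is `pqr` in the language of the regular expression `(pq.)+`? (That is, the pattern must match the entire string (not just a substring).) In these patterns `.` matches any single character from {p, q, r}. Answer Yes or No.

Yes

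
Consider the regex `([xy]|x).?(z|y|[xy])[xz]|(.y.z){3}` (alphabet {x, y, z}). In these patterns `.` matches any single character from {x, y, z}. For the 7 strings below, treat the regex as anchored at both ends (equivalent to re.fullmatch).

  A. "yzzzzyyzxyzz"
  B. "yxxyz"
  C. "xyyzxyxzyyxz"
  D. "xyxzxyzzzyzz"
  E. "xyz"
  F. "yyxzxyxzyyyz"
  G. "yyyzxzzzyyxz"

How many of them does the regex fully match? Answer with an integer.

A → no match
B → no match
C → match
D → match
E → match
F → match
G → no match
Total matched: 4

4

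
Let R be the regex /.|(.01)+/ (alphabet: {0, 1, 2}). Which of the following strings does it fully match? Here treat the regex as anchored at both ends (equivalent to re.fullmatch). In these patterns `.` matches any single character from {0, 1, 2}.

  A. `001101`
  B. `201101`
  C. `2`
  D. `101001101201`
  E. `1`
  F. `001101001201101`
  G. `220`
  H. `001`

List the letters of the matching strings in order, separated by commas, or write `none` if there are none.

A. `001101` → match
B. `201101` → match
C. `2` → match
D. `101001101201` → match
E. `1` → match
F → match
G. `220` → no match
H. `001` → match

A, B, C, D, E, F, H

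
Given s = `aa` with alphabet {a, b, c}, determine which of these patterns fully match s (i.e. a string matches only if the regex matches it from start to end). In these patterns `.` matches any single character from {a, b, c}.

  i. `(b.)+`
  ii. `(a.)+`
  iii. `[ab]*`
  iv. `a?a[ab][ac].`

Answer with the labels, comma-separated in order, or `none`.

i → no match — must start with `b`
ii → match
iii → match
iv → no match

ii, iii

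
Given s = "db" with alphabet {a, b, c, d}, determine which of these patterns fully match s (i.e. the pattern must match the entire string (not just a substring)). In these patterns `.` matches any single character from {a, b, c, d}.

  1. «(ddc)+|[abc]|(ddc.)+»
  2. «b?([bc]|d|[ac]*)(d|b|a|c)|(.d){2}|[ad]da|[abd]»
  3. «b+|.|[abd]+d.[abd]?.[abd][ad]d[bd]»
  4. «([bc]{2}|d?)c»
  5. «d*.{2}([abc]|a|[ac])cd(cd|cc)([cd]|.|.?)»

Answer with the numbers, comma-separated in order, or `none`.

2

1 → no match
2 → match
3 → no match
4 → no match — must end with "c"
5 → no match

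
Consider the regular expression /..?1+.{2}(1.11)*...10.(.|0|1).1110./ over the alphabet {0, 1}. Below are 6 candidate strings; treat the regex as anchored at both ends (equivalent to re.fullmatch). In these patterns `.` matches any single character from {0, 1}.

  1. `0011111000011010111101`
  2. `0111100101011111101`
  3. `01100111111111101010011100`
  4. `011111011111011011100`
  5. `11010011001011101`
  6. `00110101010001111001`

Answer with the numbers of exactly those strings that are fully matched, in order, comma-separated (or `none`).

1 → match
2 → match
3 → match
4 → match
5 → match
6 → no match

1, 2, 3, 4, 5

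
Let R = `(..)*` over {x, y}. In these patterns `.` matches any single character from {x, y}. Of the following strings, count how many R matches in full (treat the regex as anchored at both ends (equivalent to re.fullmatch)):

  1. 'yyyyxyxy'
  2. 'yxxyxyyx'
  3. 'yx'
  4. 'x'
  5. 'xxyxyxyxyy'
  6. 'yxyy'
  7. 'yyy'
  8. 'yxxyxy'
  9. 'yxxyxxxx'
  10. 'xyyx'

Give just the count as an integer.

1 → match
2 → match
3 → match
4 → no match
5 → match
6 → match
7 → no match
8 → match
9 → match
10 → match
Total matched: 8

8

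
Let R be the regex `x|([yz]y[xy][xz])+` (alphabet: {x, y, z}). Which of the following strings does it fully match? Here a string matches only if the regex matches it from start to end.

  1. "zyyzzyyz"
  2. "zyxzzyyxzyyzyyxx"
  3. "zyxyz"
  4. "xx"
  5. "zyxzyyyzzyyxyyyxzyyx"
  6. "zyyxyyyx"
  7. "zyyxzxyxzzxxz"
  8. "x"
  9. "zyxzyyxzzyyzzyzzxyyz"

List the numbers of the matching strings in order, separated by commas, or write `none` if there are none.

1 → match
2 → match
3 → no match
4 → no match
5 → match
6 → match
7 → no match
8 → match
9 → no match

1, 2, 5, 6, 8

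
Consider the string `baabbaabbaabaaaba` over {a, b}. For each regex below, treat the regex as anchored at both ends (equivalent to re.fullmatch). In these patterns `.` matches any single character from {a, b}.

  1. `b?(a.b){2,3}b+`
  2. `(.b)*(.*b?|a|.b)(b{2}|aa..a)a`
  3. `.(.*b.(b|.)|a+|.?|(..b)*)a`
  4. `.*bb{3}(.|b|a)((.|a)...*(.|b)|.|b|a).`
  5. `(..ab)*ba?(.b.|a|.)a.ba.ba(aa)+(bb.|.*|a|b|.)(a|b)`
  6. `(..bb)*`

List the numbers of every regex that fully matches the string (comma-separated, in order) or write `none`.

5

1 → no match — must end with `b`
2 → no match
3 → no match
4 → no match
5 → match
6 → no match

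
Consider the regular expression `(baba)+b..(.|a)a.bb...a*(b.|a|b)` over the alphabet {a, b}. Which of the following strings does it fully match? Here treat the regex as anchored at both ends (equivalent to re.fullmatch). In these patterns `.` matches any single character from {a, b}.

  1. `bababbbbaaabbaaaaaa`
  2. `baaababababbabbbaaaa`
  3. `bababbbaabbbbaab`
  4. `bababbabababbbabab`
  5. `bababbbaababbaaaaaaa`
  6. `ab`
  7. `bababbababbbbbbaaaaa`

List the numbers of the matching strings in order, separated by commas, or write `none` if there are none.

1 → no match
2 → no match — must start with `baba`
3 → match
4 → no match
5 → no match
6 → no match — must start with `baba`
7 → match

3, 7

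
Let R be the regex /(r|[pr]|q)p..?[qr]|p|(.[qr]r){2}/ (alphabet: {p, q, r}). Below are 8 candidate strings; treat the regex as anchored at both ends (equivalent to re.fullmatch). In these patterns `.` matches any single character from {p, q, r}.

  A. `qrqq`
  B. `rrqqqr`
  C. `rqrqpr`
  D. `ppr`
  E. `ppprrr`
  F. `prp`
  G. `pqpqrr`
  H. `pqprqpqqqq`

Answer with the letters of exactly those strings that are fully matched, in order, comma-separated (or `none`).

A → no match
B → no match
C → no match
D → no match
E → no match
F → no match
G → no match
H → no match

none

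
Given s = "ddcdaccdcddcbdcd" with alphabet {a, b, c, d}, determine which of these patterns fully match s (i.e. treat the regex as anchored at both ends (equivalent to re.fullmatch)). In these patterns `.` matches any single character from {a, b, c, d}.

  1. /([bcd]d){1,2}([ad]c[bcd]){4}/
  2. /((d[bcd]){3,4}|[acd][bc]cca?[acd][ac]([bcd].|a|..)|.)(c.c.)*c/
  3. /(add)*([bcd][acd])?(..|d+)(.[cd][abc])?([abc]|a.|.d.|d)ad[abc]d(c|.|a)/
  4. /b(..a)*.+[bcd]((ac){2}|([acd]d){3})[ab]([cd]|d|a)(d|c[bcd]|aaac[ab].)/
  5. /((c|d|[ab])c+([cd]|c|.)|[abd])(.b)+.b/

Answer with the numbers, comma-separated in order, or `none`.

1

1 → match
2 → no match — must end with "c"
3 → no match
4 → no match — must start with "b"
5 → no match — must end with "b"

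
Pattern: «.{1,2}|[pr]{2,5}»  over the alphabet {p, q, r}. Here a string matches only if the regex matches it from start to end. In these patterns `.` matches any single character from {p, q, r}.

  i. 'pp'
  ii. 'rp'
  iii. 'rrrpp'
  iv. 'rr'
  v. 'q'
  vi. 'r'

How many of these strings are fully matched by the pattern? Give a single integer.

6

i → match
ii → match
iii → match
iv → match
v → match
vi → match
Total matched: 6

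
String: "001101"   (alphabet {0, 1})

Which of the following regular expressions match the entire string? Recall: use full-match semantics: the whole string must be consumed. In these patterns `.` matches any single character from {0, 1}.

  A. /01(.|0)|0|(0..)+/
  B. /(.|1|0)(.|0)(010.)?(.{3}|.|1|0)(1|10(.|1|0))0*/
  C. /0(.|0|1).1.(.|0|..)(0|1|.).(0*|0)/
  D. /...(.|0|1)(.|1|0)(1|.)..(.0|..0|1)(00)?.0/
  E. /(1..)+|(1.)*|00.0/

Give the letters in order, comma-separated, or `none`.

B

A → no match
B → match
C → no match
D → no match — must end with "0"
E → no match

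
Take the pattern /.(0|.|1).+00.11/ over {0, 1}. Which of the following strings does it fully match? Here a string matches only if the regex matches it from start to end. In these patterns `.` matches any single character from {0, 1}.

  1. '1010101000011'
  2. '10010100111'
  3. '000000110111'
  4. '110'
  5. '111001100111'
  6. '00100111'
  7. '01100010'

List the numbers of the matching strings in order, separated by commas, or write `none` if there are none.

1, 2, 5, 6

1 → match
2. '10010100111' → match
3. '000000110111' → no match
4. '110' → no match — must end with '11'
5. '111001100111' → match
6. '00100111' → match
7. '01100010' → no match — must end with '11'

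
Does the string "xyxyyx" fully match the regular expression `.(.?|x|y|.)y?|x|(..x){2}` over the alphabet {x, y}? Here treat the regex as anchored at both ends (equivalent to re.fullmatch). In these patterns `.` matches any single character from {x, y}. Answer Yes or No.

Yes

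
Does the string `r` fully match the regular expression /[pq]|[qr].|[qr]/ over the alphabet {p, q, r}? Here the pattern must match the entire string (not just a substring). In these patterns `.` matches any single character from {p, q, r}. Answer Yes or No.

Yes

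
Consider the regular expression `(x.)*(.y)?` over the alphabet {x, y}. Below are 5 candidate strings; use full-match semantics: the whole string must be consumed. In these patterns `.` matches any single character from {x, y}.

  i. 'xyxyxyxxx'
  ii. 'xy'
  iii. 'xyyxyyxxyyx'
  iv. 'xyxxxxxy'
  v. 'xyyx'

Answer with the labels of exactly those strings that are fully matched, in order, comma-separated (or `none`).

i → no match
ii → match
iii → no match
iv → match
v → no match

ii, iv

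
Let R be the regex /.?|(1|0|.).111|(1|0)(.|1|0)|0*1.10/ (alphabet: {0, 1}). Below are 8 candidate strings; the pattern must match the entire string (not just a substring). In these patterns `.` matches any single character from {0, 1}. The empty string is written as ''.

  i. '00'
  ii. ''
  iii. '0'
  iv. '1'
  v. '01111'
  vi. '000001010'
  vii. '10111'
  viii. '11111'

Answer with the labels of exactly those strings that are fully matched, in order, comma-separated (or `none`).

i → match
ii → match
iii → match
iv → match
v → match
vi → match
vii → match
viii → match

i, ii, iii, iv, v, vi, vii, viii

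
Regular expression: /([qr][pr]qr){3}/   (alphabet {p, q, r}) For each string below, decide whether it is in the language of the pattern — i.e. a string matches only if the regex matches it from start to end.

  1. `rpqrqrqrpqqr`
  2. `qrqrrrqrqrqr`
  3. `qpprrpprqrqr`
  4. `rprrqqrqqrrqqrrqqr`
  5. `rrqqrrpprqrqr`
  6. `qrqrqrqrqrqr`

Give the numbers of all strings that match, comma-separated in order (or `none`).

1 → no match
2 → match
3 → no match
4 → no match
5 → no match
6 → match

2, 6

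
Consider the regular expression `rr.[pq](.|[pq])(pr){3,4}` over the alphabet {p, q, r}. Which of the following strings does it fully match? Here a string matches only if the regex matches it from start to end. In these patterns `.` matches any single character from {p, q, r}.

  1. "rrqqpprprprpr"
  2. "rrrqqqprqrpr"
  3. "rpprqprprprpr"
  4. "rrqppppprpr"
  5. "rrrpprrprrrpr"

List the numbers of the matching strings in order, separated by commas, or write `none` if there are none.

1 → match
2 → no match
3 → no match — must start with "rr"
4 → no match
5 → no match

1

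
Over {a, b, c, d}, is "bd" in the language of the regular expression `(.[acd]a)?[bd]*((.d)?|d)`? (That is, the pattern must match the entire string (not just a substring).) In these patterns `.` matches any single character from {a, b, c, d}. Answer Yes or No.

Yes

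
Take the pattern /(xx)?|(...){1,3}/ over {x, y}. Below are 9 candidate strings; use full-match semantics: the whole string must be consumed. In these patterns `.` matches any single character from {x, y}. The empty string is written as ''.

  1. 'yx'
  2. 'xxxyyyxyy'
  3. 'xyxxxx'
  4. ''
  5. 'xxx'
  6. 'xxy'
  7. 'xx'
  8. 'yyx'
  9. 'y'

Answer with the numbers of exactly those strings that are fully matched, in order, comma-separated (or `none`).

2, 3, 4, 5, 6, 7, 8

1 → no match
2 → match
3 → match
4 → match
5 → match
6 → match
7 → match
8 → match
9 → no match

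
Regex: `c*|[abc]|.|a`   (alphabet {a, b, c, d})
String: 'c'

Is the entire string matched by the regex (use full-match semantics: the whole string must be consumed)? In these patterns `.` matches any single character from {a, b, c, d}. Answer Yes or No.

Yes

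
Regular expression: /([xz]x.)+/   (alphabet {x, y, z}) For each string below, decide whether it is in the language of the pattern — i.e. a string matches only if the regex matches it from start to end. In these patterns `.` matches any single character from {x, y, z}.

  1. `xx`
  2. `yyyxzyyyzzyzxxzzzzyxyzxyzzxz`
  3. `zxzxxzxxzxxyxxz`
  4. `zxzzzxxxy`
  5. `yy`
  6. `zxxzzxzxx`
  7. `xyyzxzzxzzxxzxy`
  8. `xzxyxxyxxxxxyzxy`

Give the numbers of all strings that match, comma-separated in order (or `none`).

1 → no match
2 → no match
3 → match
4 → no match
5 → no match
6 → no match
7 → no match
8 → no match

3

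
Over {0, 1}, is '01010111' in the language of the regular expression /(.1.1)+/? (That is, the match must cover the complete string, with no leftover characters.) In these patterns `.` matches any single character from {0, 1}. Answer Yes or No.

Yes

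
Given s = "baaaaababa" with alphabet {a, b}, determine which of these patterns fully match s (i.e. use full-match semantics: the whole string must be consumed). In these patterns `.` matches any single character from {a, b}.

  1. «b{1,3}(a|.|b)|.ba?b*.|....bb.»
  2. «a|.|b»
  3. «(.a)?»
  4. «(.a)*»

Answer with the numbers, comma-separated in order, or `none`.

4

1 → no match
2 → no match
3 → no match
4 → match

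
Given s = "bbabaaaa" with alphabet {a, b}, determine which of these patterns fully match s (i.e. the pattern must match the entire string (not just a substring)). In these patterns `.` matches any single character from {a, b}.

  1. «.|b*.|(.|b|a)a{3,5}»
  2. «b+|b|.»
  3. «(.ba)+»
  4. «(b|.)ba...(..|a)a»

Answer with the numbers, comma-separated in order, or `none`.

1 → no match
2 → no match
3 → no match — must end with "ba"
4 → match

4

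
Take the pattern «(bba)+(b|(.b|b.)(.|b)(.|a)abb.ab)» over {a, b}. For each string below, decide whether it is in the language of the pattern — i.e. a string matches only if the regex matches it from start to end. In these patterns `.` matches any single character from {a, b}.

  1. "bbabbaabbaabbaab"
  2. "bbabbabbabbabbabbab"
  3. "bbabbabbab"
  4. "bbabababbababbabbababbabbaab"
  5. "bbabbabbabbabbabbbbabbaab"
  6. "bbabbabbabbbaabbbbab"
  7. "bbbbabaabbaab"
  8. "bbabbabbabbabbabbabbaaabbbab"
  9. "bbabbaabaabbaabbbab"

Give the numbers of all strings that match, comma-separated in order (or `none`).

1, 2, 3, 5, 8

1 → match
2 → match
3 → match
4 → no match
5 → match
6 → no match
7 → no match — must start with "bba"
8 → match
9 → no match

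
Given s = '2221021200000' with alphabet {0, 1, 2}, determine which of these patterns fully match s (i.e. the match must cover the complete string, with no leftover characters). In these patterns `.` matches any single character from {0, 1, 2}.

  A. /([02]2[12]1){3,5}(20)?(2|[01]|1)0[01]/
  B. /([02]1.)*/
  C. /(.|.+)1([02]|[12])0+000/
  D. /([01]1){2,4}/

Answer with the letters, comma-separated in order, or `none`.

C

A → no match
B → no match
C → match
D → no match — must end with '1'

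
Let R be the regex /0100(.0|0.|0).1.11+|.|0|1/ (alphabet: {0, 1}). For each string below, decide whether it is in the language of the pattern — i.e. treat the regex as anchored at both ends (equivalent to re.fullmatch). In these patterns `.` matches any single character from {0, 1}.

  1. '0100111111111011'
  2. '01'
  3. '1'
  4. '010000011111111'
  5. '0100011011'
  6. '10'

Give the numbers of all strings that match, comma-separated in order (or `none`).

1 → no match
2. '01' → no match
3. '1' → match
4 → match
5. '0100011011' → match
6. '10' → no match

3, 4, 5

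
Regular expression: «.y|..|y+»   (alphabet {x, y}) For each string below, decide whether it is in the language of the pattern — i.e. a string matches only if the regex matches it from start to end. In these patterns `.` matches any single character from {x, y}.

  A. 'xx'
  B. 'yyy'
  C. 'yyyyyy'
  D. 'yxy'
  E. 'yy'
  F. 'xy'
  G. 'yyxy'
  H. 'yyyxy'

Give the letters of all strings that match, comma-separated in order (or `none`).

A → match
B → match
C → match
D → no match
E → match
F → match
G → no match
H → no match

A, B, C, E, F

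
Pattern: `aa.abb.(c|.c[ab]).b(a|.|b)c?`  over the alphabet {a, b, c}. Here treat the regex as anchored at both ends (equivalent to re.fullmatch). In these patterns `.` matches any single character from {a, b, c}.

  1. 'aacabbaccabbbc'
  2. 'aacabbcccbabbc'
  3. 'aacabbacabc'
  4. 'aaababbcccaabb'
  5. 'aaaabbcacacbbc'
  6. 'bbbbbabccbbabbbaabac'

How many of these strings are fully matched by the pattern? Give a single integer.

1 → match
2 → match
3 → match
4 → no match
5 → match
6 → no match — must start with 'aa'
Total matched: 4

4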